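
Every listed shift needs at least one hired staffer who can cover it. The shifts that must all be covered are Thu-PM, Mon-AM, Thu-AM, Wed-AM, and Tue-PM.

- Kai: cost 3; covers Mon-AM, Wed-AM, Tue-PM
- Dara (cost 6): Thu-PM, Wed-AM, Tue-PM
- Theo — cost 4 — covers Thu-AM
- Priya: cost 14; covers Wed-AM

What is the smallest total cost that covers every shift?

13

Choose Kai, Dara, and Theo: together they cover Thu-PM, Mon-AM, Thu-AM, Wed-AM, Tue-PM — every shift.
Total cost: 3 + 6 + 4 = 13.
No cover costs less than 13.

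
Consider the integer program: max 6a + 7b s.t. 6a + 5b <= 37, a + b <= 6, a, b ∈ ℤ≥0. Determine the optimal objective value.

(a,b)=(0,6) is feasible, giving 42.
(a,b)=(1,5) is feasible, giving 41.
(a,b)=(0,5) is feasible, giving 35.
The best lattice point is (0,6), giving 42.

42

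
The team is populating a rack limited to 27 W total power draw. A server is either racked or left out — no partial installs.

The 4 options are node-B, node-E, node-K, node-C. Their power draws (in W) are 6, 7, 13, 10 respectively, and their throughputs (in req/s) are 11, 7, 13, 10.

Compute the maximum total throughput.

31

node-B + node-E + node-C: power draw 6 + 7 + 10 = 23 ≤ 27, throughput 11 + 7 + 10 = 28.
node-B + node-E + node-K: power draw 6 + 7 + 13 = 26 ≤ 27, throughput 11 + 7 + 13 = 31.
Best is node-B, node-E, and node-K with total throughput 31.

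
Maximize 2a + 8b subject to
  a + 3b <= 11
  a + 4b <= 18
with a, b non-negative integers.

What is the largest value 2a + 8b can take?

28

(a,b)=(2,3): 1·2+3·3=11≤11, 1·2+4·3=14≤18, objective 28.
(a,b)=(1,3): 1·1+3·3=10≤11, 1·1+4·3=13≤18, objective 26.
No feasible integer point exceeds 28.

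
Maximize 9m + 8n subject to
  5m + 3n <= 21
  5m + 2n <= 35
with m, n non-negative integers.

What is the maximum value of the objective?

(m,n)=(0,7): 5·0+3·7=21≤21, 5·0+2·7=14≤35, objective 56.
(m,n)=(0,6): 5·0+3·6=18≤21, 5·0+2·6=12≤35, objective 48.
Maximum is 56 at (m,n)=(0,7).

56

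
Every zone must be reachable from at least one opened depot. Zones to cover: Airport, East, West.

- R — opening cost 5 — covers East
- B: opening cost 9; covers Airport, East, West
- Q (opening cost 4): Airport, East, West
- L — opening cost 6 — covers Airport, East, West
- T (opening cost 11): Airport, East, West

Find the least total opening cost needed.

4

This is an integer covering problem.
Q alone covers Airport, East, West — every zone.
Total opening cost: 4.
No cover costs less than 4.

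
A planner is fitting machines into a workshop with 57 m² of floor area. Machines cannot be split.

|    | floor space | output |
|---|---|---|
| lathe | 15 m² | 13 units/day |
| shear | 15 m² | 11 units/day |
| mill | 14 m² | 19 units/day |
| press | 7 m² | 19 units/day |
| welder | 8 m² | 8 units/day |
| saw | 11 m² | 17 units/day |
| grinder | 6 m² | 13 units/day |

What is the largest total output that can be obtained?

lathe + mill + press + saw + grinder: floor space 15 + 14 + 7 + 11 + 6 = 53 ≤ 57, output 13 + 19 + 19 + 17 + 13 = 81.
shear + mill + press + saw + grinder: floor space 15 + 14 + 7 + 11 + 6 = 53 ≤ 57, output 11 + 19 + 19 + 17 + 13 = 79.
mill + press + welder + saw + grinder: floor space 14 + 7 + 8 + 11 + 6 = 46 ≤ 57, output 19 + 19 + 8 + 17 + 13 = 76.
Best is lathe, mill, press, saw, and grinder with total output 81.

81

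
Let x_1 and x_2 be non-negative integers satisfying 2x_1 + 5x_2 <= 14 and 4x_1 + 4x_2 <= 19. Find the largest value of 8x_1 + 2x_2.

The continuous relaxation peaks at (4.75, 0) with value 38.00; rounding to a feasible lattice point costs some objective.
(x_1,x_2)=(4,0): 2·4+5·0=8≤14, 4·4+4·0=16≤19, objective 32.
(x_1,x_2)=(3,1): 2·3+5·1=11≤14, 4·3+4·1=16≤19, objective 26.
(x_1,x_2)=(3,0): 2·3+5·0=6≤14, 4·3+4·0=12≤19, objective 24.
No feasible integer point exceeds 32.

32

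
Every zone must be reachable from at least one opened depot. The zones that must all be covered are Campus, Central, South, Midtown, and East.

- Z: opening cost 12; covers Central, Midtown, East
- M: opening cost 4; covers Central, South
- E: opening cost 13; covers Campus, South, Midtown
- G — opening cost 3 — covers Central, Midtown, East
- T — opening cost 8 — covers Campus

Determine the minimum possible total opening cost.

15

Choose M, G, and T: together they cover Campus, Central, South, Midtown, East — every zone.
Total opening cost: 4 + 3 + 8 = 15.
No cover costs less than 15.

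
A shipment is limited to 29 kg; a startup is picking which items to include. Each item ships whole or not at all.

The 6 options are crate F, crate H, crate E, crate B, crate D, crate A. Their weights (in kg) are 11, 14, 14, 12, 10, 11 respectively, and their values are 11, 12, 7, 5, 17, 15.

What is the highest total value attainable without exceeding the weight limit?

Allowing fractional choices, the relaxed optimum would be about 40.0, but items are indivisible.
crate F + crate D: weight 11 + 10 = 21 ≤ 29, value 11 + 17 = 28.
crate D + crate A: weight 10 + 11 = 21 ≤ 29, value 17 + 15 = 32.
crate H + crate D: weight 14 + 10 = 24 ≤ 29, value 12 + 17 = 29.
Best is crate D and crate A with total value 32.

32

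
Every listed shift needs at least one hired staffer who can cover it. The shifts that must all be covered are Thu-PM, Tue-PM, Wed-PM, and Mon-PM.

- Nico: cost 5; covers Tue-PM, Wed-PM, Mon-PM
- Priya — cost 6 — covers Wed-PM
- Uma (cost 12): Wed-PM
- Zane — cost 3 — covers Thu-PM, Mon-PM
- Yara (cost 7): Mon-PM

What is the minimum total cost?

8

This is an integer covering problem.
Choose Nico and Zane: together they cover Thu-PM, Tue-PM, Wed-PM, Mon-PM — every shift.
Total cost: 5 + 3 = 8.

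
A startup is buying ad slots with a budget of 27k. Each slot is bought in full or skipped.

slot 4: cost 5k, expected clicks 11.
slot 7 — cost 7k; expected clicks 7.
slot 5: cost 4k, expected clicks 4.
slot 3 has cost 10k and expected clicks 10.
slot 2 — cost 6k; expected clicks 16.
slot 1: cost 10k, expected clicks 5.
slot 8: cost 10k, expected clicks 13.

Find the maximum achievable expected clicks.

44

Take slot 4, slot 5, slot 2, and slot 8: cost 5 + 4 + 6 + 10 = 25 ≤ 27, expected clicks 11 + 4 + 16 + 13 = 44.
No other feasible combination does better.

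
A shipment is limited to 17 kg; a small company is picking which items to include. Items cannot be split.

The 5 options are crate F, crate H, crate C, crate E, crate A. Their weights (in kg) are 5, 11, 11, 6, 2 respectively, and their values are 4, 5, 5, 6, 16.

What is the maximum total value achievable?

26

crate E + crate A: weight 6 + 2 = 8 ≤ 17, value 6 + 16 = 22.
crate F + crate E + crate A: weight 5 + 6 + 2 = 13 ≤ 17, value 4 + 6 + 16 = 26.
Best is crate F, crate E, and crate A with total value 26.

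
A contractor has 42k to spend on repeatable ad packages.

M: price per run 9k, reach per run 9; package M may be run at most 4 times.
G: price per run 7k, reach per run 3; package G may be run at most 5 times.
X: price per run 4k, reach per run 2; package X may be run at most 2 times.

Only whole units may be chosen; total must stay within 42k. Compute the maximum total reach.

38

This is a bounded integer knapsack.
M has the best ratio (9/9); taking only M gives at most 4×9 = 36 (stopped by the price limit).
Mixing does better — 4×M and 1×X: price 40 ≤ 42, reach 4·9 + 1·2 = 38.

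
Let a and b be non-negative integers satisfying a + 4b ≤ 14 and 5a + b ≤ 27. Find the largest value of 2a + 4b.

The continuous relaxation peaks at (4.95, 2.26) with value 18.95; rounding to a feasible lattice point costs some objective.
(a,b)=(5,2): 1·5+4·2=13≤14, 5·5+1·2=27≤27, objective 18.
(a,b)=(4,2): 1·4+4·2=12≤14, 5·4+1·2=22≤27, objective 16.
(a,b)=(5,1): 1·5+4·1=9≤14, 5·5+1·1=26≤27, objective 14.
Maximum is 18 at (a,b)=(5,2).

18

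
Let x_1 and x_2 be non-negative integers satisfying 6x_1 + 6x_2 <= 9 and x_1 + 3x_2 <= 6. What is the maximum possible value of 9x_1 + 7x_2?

9

(x_1,x_2)=(1,0): 6·1+6·0=6≤9, 1·1+3·0=1≤6, objective 9.
(x_1,x_2)=(0,1): 6·0+6·1=6≤9, 1·0+3·1=3≤6, objective 7.
(x_1,x_2)=(0,0): 6·0+6·0=0≤9, 1·0+3·0=0≤6, objective 0.
No feasible integer point exceeds 9.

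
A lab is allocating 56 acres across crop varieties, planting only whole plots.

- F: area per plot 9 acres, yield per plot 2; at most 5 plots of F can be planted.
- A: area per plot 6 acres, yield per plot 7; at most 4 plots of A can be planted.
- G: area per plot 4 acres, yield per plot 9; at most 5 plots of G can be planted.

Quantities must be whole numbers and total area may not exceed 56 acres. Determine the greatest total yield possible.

This is a bounded integer knapsack.
G has the best ratio (9/4); taking only G gives at most 5×9 = 45 (stopped by the supply cap of 5).
Mixing does better — 1×F, 4×A, and 5×G: area 53 ≤ 56, yield 1·2 + 4·7 + 5·9 = 75.

75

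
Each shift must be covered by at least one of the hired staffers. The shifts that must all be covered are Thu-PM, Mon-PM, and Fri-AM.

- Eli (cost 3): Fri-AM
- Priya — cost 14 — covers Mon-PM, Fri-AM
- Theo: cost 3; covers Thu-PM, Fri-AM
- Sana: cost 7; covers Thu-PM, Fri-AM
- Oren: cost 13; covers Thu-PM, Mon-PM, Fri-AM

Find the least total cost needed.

13

Oren alone covers Thu-PM, Mon-PM, Fri-AM — every shift.
Total cost: 13.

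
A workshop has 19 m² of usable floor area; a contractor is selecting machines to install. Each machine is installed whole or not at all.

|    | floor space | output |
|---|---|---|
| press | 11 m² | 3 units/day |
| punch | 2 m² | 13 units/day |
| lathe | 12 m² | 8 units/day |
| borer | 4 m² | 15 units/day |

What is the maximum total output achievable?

36

Allowing fractional choices, the relaxed optimum would be about 36.3, but machines are indivisible.
punch + borer: floor space 2 + 4 = 6 ≤ 19, output 13 + 15 = 28.
punch + lathe + borer: floor space 2 + 12 + 4 = 18 ≤ 19, output 13 + 8 + 15 = 36.
press + punch + borer: floor space 11 + 2 + 4 = 17 ≤ 19, output 3 + 13 + 15 = 31.
Best is punch, lathe, and borer with total output 36.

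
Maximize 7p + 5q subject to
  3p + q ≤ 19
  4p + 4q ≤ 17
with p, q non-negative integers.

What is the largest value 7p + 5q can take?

(p,q)=(4,0) is feasible, giving 28.
(p,q)=(3,1) is feasible, giving 26.
No feasible integer point exceeds 28.

28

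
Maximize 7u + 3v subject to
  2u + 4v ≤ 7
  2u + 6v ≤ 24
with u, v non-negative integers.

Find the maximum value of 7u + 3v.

21

The continuous relaxation peaks at (3.5, 0) with value 24.50; rounding to a feasible lattice point costs some objective.
(u,v)=(3,0): 2·3+4·0=6≤7, 2·3+6·0=6≤24, objective 21.
(u,v)=(2,0): 2·2+4·0=4≤7, 2·2+6·0=4≤24, objective 14.
The best lattice point is (3,0), giving 21.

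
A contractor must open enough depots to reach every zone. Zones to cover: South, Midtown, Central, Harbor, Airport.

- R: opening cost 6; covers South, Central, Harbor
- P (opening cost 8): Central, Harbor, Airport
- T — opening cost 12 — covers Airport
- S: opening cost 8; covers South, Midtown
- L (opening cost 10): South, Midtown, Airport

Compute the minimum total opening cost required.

Choose P and S: together they cover South, Midtown, Central, Harbor, Airport — every zone.
Total opening cost: 8 + 8 = 16.
No cover costs less than 16.

16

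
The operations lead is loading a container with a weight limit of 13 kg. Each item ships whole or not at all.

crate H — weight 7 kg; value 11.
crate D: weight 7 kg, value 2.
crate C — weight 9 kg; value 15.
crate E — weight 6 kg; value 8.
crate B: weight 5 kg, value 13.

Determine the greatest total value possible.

This is an integer program with binary decision variables.
crate E + crate B: weight 6 + 5 = 11 ≤ 13, value 8 + 13 = 21.
crate H + crate E: weight 7 + 6 = 13 ≤ 13, value 11 + 8 = 19.
crate H + crate B: weight 7 + 5 = 12 ≤ 13, value 11 + 13 = 24.
Best is crate H and crate B with total value 24.

24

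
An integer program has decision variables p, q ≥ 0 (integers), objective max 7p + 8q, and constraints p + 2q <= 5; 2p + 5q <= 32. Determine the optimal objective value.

35

(p,q)=(5,0): 1·5+2·0=5≤5, 2·5+5·0=10≤32, objective 35.
(p,q)=(4,0): 1·4+2·0=4≤5, 2·4+5·0=8≤32, objective 28.
No feasible integer point exceeds 35.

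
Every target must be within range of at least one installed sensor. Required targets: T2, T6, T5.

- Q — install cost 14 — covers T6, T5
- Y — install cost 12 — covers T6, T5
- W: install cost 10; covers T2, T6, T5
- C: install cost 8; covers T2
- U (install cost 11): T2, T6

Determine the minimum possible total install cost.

W alone covers T2, T6, T5 — every target.
Total install cost: 10.
No cover costs less than 10.

10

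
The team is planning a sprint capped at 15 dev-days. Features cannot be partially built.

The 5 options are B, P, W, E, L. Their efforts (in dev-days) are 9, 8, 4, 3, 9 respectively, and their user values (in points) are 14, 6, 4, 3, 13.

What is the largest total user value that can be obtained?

18

Allowing fractional choices, the relaxed optimum would be about 22.7, but features are indivisible.
W + L: effort 4 + 9 = 13 ≤ 15, user value 4 + 13 = 17.
B + W: effort 9 + 4 = 13 ≤ 15, user value 14 + 4 = 18.
B + E: effort 9 + 3 = 12 ≤ 15, user value 14 + 3 = 17.
Best is B and W with total user value 18.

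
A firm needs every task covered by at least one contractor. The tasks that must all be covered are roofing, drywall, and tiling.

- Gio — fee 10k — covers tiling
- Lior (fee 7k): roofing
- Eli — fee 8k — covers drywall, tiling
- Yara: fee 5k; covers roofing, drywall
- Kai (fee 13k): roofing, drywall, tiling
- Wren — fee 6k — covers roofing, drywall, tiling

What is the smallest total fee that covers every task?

Wren alone covers roofing, drywall, tiling — every task.
Total fee: 6.
No cover costs less than 6.

6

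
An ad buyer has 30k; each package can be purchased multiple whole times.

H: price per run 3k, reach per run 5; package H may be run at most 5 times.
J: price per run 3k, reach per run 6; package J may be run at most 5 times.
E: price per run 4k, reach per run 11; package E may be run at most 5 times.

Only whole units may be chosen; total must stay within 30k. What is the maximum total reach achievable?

73

1×H, 2×J, and 5×E: price 29 ≤ 30, reach 1·5 + 2·6 + 5·11 = 72.
3×J and 5×E: price 29 ≤ 30, reach 3·6 + 5·11 = 73.
Best is 73.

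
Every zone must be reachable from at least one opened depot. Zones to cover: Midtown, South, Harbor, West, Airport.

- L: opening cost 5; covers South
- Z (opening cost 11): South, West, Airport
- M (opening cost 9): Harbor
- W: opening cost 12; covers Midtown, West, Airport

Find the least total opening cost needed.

26

Choose L, M, and W: together they cover Midtown, South, Harbor, West, Airport — every zone.
Total opening cost: 5 + 9 + 12 = 26.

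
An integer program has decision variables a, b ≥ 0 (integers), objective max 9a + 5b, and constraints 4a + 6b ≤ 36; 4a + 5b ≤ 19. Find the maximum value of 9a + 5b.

36

(a,b)=(4,0) is feasible, giving 36.
(a,b)=(3,1) is feasible, giving 32.
The best lattice point is (4,0), giving 36.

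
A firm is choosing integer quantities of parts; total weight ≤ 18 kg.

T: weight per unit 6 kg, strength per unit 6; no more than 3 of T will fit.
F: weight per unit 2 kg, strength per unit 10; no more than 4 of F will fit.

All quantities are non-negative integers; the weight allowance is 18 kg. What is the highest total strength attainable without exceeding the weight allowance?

1×T and 4×F: weight 14 ≤ 18, strength 1·6 + 4·10 = 46.
2×T and 3×F: weight 18 ≤ 18, strength 2·6 + 3·10 = 42.
Best is 46.

46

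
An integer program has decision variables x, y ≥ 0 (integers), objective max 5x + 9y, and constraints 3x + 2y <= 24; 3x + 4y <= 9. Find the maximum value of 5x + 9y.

18

Relaxing integrality, the LP optimum is 20.25 at (x,y) = (0, 2.25), which is not an integer point.
(x,y)=(0,2): 3·0+2·2=4≤24, 3·0+4·2=8≤9, objective 18.
(x,y)=(1,1): 3·1+2·1=5≤24, 3·1+4·1=7≤9, objective 14.
(x,y)=(0,1): 3·0+2·1=2≤24, 3·0+4·1=4≤9, objective 9.
Maximum is 18 at (x,y)=(0,2).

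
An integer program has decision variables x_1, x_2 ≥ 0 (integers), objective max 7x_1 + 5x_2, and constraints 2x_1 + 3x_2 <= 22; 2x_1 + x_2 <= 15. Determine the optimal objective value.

The continuous relaxation peaks at (5.75, 3.5) with value 57.75; rounding to a feasible lattice point costs some objective.
(x_1,x_2)=(6,3): 2·6+3·3=21≤22, 2·6+1·3=15≤15, objective 57.
(x_1,x_2)=(5,4): 2·5+3·4=22≤22, 2·5+1·4=14≤15, objective 55.
(x_1,x_2)=(6,2): 2·6+3·2=18≤22, 2·6+1·2=14≤15, objective 52.
The best lattice point is (6,3), giving 57.

57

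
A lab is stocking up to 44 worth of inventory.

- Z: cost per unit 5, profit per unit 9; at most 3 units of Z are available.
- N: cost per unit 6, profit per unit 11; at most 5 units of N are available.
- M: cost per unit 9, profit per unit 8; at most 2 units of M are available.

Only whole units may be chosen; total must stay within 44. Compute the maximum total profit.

This is a bounded integer knapsack.
1×Z, 5×N, and 1×M: cost 44 ≤ 44, profit 1·9 + 5·11 + 1·8 = 72.
2×Z and 5×N: cost 40 ≤ 44, profit 2·9 + 5·11 = 73.
Best is 73.

73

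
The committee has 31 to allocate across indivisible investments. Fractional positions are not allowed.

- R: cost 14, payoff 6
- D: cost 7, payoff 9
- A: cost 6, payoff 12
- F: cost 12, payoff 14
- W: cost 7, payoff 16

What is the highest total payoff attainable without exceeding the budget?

42

Take A, F, and W: cost 6 + 12 + 7 = 25 ≤ 31, payoff 12 + 14 + 16 = 42.
No other feasible combination does better.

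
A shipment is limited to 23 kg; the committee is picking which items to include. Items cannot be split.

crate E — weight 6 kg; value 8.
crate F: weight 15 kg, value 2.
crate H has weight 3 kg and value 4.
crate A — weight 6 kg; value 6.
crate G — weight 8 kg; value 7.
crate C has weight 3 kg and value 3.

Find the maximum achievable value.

crate E + crate H + crate A + crate G: weight 6 + 3 + 6 + 8 = 23 ≤ 23, value 8 + 4 + 6 + 7 = 25.
crate E + crate H + crate G + crate C: weight 6 + 3 + 8 + 3 = 20 ≤ 23, value 8 + 4 + 7 + 3 = 22.
crate E + crate A + crate G + crate C: weight 6 + 6 + 8 + 3 = 23 ≤ 23, value 8 + 6 + 7 + 3 = 24.
Best is crate E, crate H, crate A, and crate G with total value 25.

25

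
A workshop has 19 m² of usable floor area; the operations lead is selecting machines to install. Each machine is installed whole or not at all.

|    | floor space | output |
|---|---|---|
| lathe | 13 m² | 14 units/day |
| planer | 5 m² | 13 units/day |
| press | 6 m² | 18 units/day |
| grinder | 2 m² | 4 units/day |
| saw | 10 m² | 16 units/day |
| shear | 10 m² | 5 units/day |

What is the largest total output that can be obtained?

38

Allowing fractional choices, the relaxed optimum would be about 44.6, but machines are indivisible.
press + grinder + saw: floor space 6 + 2 + 10 = 18 ≤ 19, output 18 + 4 + 16 = 38.
planer + press + grinder: floor space 5 + 6 + 2 = 13 ≤ 19, output 13 + 18 + 4 = 35.
Best is press, grinder, and saw with total output 38.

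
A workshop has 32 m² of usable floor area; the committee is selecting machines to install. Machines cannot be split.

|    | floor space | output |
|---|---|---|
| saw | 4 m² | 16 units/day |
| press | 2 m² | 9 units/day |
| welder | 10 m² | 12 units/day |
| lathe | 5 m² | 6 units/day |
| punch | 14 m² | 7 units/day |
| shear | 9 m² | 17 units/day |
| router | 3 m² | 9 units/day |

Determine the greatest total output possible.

Allowing fractional choices, the relaxed optimum would be about 67.8, but machines are indivisible.
saw + press + welder + shear + router: floor space 4 + 2 + 10 + 9 + 3 = 28 ≤ 32, output 16 + 9 + 12 + 17 + 9 = 63.
saw + press + welder + lathe + shear: floor space 4 + 2 + 10 + 5 + 9 = 30 ≤ 32, output 16 + 9 + 12 + 6 + 17 = 60.
Best is saw, press, welder, shear, and router with total output 63.

63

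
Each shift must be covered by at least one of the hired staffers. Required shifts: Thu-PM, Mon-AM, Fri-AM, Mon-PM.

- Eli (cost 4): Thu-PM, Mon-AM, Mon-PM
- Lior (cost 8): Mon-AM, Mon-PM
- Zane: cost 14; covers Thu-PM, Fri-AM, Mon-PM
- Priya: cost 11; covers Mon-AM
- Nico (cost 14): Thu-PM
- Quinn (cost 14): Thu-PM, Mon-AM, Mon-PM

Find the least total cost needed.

18

Choose Eli and Zane: together they cover Thu-PM, Mon-AM, Fri-AM, Mon-PM — every shift.
Total cost: 4 + 14 = 18.
No cover costs less than 18.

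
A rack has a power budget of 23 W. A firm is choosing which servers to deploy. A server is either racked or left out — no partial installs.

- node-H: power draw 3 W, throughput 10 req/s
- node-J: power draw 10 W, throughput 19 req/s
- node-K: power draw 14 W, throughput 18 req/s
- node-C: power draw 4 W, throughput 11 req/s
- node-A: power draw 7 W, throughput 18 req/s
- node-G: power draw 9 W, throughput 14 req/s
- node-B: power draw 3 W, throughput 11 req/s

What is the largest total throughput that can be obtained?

Allowing fractional choices, the relaxed optimum would be about 61.4, but servers are indivisible.
node-H + node-J + node-A + node-B: power draw 3 + 10 + 7 + 3 = 23 ≤ 23, throughput 10 + 19 + 18 + 11 = 58.
node-C + node-A + node-G + node-B: power draw 4 + 7 + 9 + 3 = 23 ≤ 23, throughput 11 + 18 + 14 + 11 = 54.
Best is node-H, node-J, node-A, and node-B with total throughput 58.

58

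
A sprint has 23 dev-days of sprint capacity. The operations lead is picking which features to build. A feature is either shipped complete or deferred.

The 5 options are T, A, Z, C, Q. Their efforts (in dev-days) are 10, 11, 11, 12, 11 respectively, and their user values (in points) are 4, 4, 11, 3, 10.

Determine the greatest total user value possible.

21

Allowing fractional choices, the relaxed optimum would be about 21.4, but features are indivisible.
Z + Q: effort 11 + 11 = 22 ≤ 23, user value 11 + 10 = 21.
T + Z: effort 10 + 11 = 21 ≤ 23, user value 4 + 11 = 15.
Best is Z and Q with total user value 21.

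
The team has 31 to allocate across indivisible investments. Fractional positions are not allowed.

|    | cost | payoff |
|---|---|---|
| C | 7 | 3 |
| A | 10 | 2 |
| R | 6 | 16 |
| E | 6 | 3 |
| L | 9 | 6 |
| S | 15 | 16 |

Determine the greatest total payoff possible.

38

R + L + S: cost 6 + 9 + 15 = 30 ≤ 31, payoff 16 + 6 + 16 = 38.
R + E + S: cost 6 + 6 + 15 = 27 ≤ 31, payoff 16 + 3 + 16 = 35.
C + R + S: cost 7 + 6 + 15 = 28 ≤ 31, payoff 3 + 16 + 16 = 35.
Best is R, L, and S with total payoff 38.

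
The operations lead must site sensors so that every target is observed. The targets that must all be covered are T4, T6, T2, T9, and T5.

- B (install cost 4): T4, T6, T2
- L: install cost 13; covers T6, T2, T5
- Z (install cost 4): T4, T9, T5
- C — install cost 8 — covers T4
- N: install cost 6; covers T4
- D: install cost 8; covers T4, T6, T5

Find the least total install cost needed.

8

Choose B and Z: together they cover T4, T6, T2, T9, T5 — every target.
Total install cost: 4 + 4 = 8.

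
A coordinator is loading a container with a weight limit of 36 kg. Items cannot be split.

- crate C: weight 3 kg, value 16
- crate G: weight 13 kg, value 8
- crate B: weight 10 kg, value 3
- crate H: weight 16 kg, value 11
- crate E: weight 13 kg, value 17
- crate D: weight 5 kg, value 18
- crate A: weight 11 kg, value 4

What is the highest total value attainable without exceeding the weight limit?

59

Treat it as a binary knapsack problem.
Take crate C, crate G, crate E, and crate D: weight 3 + 13 + 13 + 5 = 34 ≤ 36, value 16 + 8 + 17 + 18 = 59.
No other feasible combination does better.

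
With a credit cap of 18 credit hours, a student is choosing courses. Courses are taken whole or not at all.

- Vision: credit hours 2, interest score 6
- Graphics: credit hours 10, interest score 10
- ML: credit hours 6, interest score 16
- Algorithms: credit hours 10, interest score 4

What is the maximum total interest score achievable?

Take Vision, Graphics, and ML: credit hours 2 + 10 + 6 = 18 ≤ 18, interest score 6 + 10 + 16 = 32.
No other feasible combination does better.

32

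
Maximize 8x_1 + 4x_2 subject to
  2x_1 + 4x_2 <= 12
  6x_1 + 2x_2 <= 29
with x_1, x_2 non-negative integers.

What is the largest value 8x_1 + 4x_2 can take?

(x_1,x_2)=(4,1) is feasible, giving 36.
(x_1,x_2)=(4,0) is feasible, giving 32.
(x_1,x_2)=(3,1) is feasible, giving 28.
Maximum is 36 at (x_1,x_2)=(4,1).

36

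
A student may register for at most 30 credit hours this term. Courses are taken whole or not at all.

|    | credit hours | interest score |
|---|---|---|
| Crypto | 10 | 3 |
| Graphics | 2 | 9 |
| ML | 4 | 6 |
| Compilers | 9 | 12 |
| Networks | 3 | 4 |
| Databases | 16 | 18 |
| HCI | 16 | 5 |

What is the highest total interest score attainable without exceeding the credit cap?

Allowing fractional choices, the relaxed optimum would be about 44.5, but courses are indivisible.
Graphics + Compilers + Databases: credit hours 2 + 9 + 16 = 27 ≤ 30, interest score 9 + 12 + 18 = 39.
Graphics + Compilers + Networks + Databases: credit hours 2 + 9 + 3 + 16 = 30 ≤ 30, interest score 9 + 12 + 4 + 18 = 43.
Graphics + ML + Networks + Databases: credit hours 2 + 4 + 3 + 16 = 25 ≤ 30, interest score 9 + 6 + 4 + 18 = 37.
Best is Graphics, Compilers, Networks, and Databases with total interest score 43.

43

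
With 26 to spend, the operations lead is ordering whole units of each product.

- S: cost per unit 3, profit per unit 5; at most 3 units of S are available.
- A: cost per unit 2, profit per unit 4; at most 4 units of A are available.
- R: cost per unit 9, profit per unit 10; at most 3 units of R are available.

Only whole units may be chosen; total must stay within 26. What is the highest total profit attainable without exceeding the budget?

41

This is a bounded integer knapsack.
A has the best ratio (4/2); taking only A gives at most 4×4 = 16 (stopped by the supply cap of 4).
Mixing does better — 3×S, 4×A, and 1×R: cost 26 ≤ 26, profit 3·5 + 4·4 + 1·10 = 41.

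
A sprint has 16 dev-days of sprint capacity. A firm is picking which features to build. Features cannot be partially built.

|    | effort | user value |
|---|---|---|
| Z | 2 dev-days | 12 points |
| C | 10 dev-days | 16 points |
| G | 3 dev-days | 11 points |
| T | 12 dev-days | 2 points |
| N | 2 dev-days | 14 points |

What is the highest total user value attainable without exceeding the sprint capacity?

42

Allowing fractional choices, the relaxed optimum would be about 51.4, but features are indivisible.
Z + C + G: effort 2 + 10 + 3 = 15 ≤ 16, user value 12 + 16 + 11 = 39.
Z + C + N: effort 2 + 10 + 2 = 14 ≤ 16, user value 12 + 16 + 14 = 42.
C + G + N: effort 10 + 3 + 2 = 15 ≤ 16, user value 16 + 11 + 14 = 41.
Best is Z, C, and N with total user value 42.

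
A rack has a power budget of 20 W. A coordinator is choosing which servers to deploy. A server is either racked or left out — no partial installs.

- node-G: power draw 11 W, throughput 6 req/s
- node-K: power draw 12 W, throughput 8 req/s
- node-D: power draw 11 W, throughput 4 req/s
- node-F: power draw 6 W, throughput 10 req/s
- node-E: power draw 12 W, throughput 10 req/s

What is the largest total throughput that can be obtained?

20

node-F + node-E: power draw 6 + 12 = 18 ≤ 20, throughput 10 + 10 = 20.
node-K + node-F: power draw 12 + 6 = 18 ≤ 20, throughput 8 + 10 = 18.
Best is node-F and node-E with total throughput 20.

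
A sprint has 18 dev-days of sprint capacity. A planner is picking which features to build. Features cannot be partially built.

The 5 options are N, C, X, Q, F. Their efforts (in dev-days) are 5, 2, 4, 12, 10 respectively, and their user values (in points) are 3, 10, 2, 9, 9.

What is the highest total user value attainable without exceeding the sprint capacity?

22

Allowing fractional choices, the relaxed optimum would be about 23.5, but features are indivisible.
C + X + F: effort 2 + 4 + 10 = 16 ≤ 18, user value 10 + 2 + 9 = 21.
N + C + F: effort 5 + 2 + 10 = 17 ≤ 18, user value 3 + 10 + 9 = 22.
Best is N, C, and F with total user value 22.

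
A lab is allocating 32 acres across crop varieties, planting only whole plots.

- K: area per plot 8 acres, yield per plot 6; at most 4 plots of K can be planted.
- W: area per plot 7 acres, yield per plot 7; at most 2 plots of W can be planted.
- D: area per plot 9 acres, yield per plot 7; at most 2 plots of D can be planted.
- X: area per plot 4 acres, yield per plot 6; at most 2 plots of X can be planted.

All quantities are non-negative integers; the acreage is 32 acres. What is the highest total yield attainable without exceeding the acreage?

33

This is a bounded integer knapsack.
2×W, 1×D, and 2×X: area 31 ≤ 32, yield 2·7 + 1·7 + 2·6 = 33.
1×K, 1×W, 1×D, and 2×X: area 32 ≤ 32, yield 1·6 + 1·7 + 1·7 + 2·6 = 32.
Best is 33.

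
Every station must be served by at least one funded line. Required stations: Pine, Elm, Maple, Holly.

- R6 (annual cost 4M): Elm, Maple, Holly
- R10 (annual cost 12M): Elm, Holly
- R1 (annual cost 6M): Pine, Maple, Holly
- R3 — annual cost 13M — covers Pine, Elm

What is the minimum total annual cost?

10

Choose R6 and R1: together they cover Pine, Elm, Maple, Holly — every station.
Total annual cost: 4 + 6 = 10.
No cover costs less than 10.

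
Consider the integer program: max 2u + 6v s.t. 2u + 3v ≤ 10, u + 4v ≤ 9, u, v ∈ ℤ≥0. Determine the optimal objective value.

14

(u,v)=(1,2): 2·1+3·2=8≤10, 1·1+4·2=9≤9, objective 14.
(u,v)=(3,1): 2·3+3·1=9≤10, 1·3+4·1=7≤9, objective 12.
(u,v)=(0,2): 2·0+3·2=6≤10, 1·0+4·2=8≤9, objective 12.
(u,v)=(2,1): 2·2+3·1=7≤10, 1·2+4·1=6≤9, objective 10.
The best lattice point is (1,2), giving 14.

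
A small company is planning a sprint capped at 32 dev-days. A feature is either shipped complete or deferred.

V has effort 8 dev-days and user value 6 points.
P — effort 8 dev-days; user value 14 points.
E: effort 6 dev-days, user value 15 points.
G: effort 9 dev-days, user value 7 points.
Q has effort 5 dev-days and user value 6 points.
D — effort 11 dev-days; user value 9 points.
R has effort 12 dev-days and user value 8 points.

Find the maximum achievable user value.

Allowing fractional choices, the relaxed optimum would be about 45.6, but features are indivisible.
P + E + G + Q: effort 8 + 6 + 9 + 5 = 28 ≤ 32, user value 14 + 15 + 7 + 6 = 42.
P + E + Q + R: effort 8 + 6 + 5 + 12 = 31 ≤ 32, user value 14 + 15 + 6 + 8 = 43.
P + E + Q + D: effort 8 + 6 + 5 + 11 = 30 ≤ 32, user value 14 + 15 + 6 + 9 = 44.
Best is P, E, Q, and D with total user value 44.

44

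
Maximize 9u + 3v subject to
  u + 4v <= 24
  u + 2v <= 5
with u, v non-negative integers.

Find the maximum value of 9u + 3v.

45

(u,v)=(5,0): 1·5+4·0=5≤24, 1·5+2·0=5≤5, objective 45.
(u,v)=(4,0): 1·4+4·0=4≤24, 1·4+2·0=4≤5, objective 36.
Maximum is 45 at (u,v)=(5,0).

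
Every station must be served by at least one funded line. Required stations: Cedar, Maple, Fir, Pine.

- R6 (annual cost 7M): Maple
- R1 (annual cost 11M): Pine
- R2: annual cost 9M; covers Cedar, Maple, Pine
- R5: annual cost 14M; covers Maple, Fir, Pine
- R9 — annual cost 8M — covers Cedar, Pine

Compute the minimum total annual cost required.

22

Choose R5 and R9: together they cover Cedar, Maple, Fir, Pine — every station.
Total annual cost: 14 + 8 = 22.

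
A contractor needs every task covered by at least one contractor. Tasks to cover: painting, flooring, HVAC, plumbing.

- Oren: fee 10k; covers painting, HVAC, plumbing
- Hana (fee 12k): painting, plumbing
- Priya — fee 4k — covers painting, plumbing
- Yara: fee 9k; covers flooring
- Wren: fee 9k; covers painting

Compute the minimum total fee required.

19

The greedy cost-per-new-task heuristic would pick Priya, Yara, and Oren for 23, but a cheaper cover exists.
Choose Oren and Yara: together they cover painting, flooring, HVAC, plumbing — every task.
Total fee: 10 + 9 = 19.
No cover costs less than 19.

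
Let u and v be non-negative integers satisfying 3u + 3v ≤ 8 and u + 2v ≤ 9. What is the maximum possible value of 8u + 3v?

16

The continuous relaxation peaks at (2.67, 0) with value 21.33; rounding to a feasible lattice point costs some objective.
(u,v)=(2,0) is feasible, giving 16.
(u,v)=(1,1) is feasible, giving 11.
(u,v)=(1,0) is feasible, giving 8.
Maximum is 16 at (u,v)=(2,0).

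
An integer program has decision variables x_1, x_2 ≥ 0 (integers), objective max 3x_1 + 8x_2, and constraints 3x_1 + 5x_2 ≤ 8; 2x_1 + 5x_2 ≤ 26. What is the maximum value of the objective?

(x_1,x_2)=(1,1) is feasible, giving 11.
(x_1,x_2)=(0,1) is feasible, giving 8.
(x_1,x_2)=(2,0) is feasible, giving 6.
The best lattice point is (1,1), giving 11.

11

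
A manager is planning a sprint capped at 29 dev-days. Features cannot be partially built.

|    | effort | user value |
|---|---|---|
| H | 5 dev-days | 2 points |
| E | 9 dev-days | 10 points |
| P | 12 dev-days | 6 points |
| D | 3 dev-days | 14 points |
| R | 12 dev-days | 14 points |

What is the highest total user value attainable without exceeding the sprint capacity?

40

Treat it as a binary knapsack problem.
Take H, E, D, and R: effort 5 + 9 + 3 + 12 = 29 ≤ 29, user value 2 + 10 + 14 + 14 = 40.
No other feasible combination does better.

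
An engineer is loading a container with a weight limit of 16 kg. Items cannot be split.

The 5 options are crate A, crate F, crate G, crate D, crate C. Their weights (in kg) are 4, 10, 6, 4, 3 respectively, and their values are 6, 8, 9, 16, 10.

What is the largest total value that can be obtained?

35

This is an integer program with binary decision variables.
Take crate G, crate D, and crate C: weight 6 + 4 + 3 = 13 ≤ 16, value 9 + 16 + 10 = 35.
No other feasible combination does better.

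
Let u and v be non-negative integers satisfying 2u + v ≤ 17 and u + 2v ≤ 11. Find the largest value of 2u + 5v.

Relaxing integrality, the LP optimum is 27.50 at (u,v) = (0, 5.5), which is not an integer point.
(u,v)=(1,5) is feasible, giving 27.
(u,v)=(0,5) is feasible, giving 25.
(u,v)=(2,4) is feasible, giving 24.
No feasible integer point exceeds 27.

27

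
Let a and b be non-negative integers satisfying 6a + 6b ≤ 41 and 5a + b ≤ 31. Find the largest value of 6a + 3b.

(a,b)=(6,0) is feasible, giving 36.
(a,b)=(5,1) is feasible, giving 33.
(a,b)=(5,0) is feasible, giving 30.
Maximum is 36 at (a,b)=(6,0).

36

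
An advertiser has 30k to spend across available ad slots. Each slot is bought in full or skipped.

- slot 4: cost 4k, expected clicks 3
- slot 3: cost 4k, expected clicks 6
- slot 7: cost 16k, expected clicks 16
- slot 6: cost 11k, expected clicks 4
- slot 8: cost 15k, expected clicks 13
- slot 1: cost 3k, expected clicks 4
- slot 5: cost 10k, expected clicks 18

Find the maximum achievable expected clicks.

40

Allowing fractional choices, the relaxed optimum would be about 41.0, but ad slots are indivisible.
slot 7 + slot 1 + slot 5: cost 16 + 3 + 10 = 29 ≤ 30, expected clicks 16 + 4 + 18 = 38.
slot 3 + slot 7 + slot 5: cost 4 + 16 + 10 = 30 ≤ 30, expected clicks 6 + 16 + 18 = 40.
Best is slot 3, slot 7, and slot 5 with total expected clicks 40.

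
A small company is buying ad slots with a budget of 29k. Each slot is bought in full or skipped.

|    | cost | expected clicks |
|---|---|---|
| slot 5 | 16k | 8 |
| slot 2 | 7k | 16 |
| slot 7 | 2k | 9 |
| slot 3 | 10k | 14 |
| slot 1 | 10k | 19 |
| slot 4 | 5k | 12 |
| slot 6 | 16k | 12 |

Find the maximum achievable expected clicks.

58

This is a 0-1 knapsack instance.
Allowing fractional choices, the relaxed optimum would be about 63.0, but ad slots are indivisible.
slot 2 + slot 7 + slot 1 + slot 4: cost 7 + 2 + 10 + 5 = 24 ≤ 29, expected clicks 16 + 9 + 19 + 12 = 56.
slot 2 + slot 7 + slot 3 + slot 1: cost 7 + 2 + 10 + 10 = 29 ≤ 29, expected clicks 16 + 9 + 14 + 19 = 58.
Best is slot 2, slot 7, slot 3, and slot 1 with total expected clicks 58.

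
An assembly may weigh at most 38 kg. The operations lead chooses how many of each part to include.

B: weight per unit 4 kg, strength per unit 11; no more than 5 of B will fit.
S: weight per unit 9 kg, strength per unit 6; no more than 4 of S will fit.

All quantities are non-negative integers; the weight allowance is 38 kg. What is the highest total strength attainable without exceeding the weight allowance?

67

5×B and 2×S: weight 38 ≤ 38, strength 5·11 + 2·6 = 67.
5×B and 1×S: weight 29 ≤ 38, strength 5·11 + 1·6 = 61.
Best is 67.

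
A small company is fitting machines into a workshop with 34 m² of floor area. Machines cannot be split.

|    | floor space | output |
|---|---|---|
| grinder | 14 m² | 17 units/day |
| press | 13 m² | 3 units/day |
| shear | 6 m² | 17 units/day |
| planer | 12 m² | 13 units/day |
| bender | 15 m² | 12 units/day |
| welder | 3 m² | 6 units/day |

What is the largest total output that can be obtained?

Take grinder, shear, and planer: floor space 14 + 6 + 12 = 32 ≤ 34, output 17 + 17 + 13 = 47.
No other feasible combination does better.

47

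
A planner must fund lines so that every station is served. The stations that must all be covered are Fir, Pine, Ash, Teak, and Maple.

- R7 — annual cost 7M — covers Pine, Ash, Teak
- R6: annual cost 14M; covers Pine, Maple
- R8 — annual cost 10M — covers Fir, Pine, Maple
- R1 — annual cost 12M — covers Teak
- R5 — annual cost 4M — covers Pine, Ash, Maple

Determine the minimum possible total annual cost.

The greedy cost-per-new-station heuristic would pick R5, R7, and R8 for 21, but a cheaper cover exists.
Choose R7 and R8: together they cover Fir, Pine, Ash, Teak, Maple — every station.
Total annual cost: 7 + 10 = 17.
No cover costs less than 17.

17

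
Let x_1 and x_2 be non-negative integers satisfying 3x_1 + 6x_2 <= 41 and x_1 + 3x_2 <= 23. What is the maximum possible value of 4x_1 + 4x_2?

52

The continuous relaxation peaks at (13.7, 0) with value 54.67; rounding to a feasible lattice point costs some objective.
(x_1,x_2)=(13,0): 3·13+6·0=39≤41, 1·13+3·0=13≤23, objective 52.
(x_1,x_2)=(12,0): 3·12+6·0=36≤41, 1·12+3·0=12≤23, objective 48.
No feasible integer point exceeds 52.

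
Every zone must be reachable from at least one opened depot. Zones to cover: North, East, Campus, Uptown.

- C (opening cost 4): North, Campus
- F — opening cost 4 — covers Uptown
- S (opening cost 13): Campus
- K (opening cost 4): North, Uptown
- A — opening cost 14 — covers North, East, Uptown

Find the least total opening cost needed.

The greedy cost-per-new-zone heuristic would pick C, F, and A for 22, but a cheaper cover exists.
Choose C and A: together they cover North, East, Campus, Uptown — every zone.
Total opening cost: 4 + 14 = 18.
No cover costs less than 18.

18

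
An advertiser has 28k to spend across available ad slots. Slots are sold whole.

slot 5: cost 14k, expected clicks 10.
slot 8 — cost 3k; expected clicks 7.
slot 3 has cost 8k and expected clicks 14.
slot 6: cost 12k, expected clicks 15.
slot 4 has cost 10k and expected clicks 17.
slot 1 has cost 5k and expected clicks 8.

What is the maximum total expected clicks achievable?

46

slot 8 + slot 3 + slot 6 + slot 1: cost 3 + 8 + 12 + 5 = 28 ≤ 28, expected clicks 7 + 14 + 15 + 8 = 44.
slot 8 + slot 3 + slot 4 + slot 1: cost 3 + 8 + 10 + 5 = 26 ≤ 28, expected clicks 7 + 14 + 17 + 8 = 46.
Best is slot 8, slot 3, slot 4, and slot 1 with total expected clicks 46.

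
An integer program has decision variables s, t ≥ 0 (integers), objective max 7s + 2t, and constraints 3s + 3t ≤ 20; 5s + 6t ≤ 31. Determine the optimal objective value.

Relaxing integrality, the LP optimum is 43.40 at (s,t) = (6.2, 0), which is not an integer point.
(s,t)=(6,0): 3·6+3·0=18≤20, 5·6+6·0=30≤31, objective 42.
(s,t)=(5,1): 3·5+3·1=18≤20, 5·5+6·1=31≤31, objective 37.
Maximum is 42 at (s,t)=(6,0).

42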